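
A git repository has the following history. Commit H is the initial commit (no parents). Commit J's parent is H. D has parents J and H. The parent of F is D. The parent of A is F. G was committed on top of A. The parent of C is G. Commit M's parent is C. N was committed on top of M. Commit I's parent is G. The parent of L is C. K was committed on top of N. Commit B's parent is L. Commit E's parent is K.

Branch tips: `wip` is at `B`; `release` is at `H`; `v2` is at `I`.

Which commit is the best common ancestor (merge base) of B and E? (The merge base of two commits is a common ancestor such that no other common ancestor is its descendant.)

C

Ancestors of B: {A, B, C, D, F, G, H, J, L}.
Ancestors of E: {A, C, D, E, F, G, H, J, K, M, N}.
Common ancestors: {A, C, D, F, G, H, J}.
Among these, C is not an ancestor of any other common ancestor — it is the merge base.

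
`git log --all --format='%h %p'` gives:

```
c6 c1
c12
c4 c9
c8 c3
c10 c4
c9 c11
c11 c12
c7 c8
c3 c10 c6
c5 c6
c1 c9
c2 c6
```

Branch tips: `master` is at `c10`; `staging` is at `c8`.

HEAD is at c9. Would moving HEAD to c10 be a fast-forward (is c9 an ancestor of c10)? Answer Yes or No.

A fast-forward from c9 to c10 is possible iff c9 is an ancestor of c10.
Ancestors of c10: {c10, c11, c12, c4, c9}.
c9 is among them, so fast-forward is possible.

Yes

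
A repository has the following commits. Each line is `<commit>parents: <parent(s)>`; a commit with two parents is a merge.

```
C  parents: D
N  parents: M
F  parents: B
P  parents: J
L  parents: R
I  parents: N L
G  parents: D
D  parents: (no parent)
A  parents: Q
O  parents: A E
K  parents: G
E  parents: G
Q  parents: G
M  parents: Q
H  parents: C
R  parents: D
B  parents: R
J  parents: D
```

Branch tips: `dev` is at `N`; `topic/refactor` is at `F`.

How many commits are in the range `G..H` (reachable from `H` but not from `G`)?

2

Reachable from H: {C, D, H}.
Reachable from G: {D, G}.
In H's history but not G's: {C, H} — 2 commits.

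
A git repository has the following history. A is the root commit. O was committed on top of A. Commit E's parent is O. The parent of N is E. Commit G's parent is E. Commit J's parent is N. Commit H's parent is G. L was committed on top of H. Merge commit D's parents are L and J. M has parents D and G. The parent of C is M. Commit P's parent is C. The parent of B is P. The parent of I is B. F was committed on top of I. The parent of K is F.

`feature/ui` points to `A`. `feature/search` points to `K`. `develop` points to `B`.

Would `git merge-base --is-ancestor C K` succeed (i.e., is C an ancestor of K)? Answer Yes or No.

Ancestors of K (commits reachable by following parents): {A, B, C, D, E, F, G, H, I, J, K, L, M, N, O, P}.
C is in that set, so it is an ancestor of K.

Yes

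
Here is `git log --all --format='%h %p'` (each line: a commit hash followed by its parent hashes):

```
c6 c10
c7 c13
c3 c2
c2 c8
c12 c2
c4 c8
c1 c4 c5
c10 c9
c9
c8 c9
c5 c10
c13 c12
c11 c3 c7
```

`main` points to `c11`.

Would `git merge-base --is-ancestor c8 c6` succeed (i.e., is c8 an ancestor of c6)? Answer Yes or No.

Ancestors of c6: {c10, c6, c9}.
c8 is not in that set, so it is not an ancestor of c6.

No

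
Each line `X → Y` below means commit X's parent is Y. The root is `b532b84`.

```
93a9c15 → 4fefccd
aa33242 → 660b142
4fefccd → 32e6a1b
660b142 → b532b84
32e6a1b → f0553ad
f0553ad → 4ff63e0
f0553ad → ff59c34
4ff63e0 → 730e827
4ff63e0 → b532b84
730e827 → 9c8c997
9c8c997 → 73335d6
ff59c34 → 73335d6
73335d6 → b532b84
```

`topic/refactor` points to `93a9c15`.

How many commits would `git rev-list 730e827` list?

Walking parent pointers from 730e827: reachable set = {730e827, 73335d6, 9c8c997, b532b84}.
That is 4 commits.

4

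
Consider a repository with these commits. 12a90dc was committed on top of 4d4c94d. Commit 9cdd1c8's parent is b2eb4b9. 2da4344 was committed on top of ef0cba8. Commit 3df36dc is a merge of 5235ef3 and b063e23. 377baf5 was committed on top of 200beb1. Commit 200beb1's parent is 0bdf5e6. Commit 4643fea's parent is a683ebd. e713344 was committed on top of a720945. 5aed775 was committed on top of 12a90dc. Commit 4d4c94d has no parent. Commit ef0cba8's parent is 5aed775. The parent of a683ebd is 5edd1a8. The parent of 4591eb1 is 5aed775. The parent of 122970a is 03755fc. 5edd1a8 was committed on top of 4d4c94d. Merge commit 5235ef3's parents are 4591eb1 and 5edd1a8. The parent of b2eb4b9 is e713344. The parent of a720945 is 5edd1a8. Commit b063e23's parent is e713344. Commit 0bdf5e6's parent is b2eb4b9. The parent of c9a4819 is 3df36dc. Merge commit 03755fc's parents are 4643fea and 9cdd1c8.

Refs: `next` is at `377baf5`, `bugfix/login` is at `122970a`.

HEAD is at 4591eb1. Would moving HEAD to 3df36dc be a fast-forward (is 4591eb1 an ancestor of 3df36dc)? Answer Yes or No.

Yes

A fast-forward from 4591eb1 to 3df36dc is possible iff 4591eb1 is an ancestor of 3df36dc.
Ancestors of 3df36dc: {12a90dc, 3df36dc, 4591eb1, 4d4c94d, 5235ef3, 5aed775, 5edd1a8, a720945, b063e23, e713344}.
4591eb1 is among them, so fast-forward is possible.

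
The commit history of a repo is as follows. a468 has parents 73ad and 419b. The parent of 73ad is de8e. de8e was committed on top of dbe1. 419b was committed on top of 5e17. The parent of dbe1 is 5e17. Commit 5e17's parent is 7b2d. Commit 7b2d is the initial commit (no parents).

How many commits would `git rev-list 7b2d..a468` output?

6

Reachable from a468: {419b, 5e17, 73ad, 7b2d, a468, dbe1, de8e}.
Reachable from 7b2d: {7b2d}.
In a468's history but not 7b2d's: {419b, 5e17, 73ad, a468, dbe1, de8e} — 6 commits.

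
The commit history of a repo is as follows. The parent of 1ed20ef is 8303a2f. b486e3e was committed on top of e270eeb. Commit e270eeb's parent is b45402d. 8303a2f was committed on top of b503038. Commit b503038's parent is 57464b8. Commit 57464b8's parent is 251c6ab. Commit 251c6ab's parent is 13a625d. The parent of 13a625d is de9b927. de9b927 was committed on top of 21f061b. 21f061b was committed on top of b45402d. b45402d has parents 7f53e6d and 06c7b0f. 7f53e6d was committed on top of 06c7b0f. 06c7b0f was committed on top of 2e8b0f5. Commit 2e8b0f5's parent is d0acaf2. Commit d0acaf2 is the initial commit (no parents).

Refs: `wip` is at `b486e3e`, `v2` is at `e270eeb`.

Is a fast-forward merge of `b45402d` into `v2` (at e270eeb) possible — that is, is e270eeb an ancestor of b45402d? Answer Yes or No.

A fast-forward from e270eeb to b45402d is possible iff e270eeb is an ancestor of b45402d.
Ancestors of b45402d: {06c7b0f, 2e8b0f5, 7f53e6d, b45402d, d0acaf2}.
e270eeb is not among them, so fast-forward is not possible.

No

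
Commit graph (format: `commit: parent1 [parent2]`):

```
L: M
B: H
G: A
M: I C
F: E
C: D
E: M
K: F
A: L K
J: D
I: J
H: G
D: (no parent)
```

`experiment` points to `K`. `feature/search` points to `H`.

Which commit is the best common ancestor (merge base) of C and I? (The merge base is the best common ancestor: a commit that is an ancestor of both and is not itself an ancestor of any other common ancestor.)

Ancestors of C: {C, D}.
Ancestors of I: {D, I, J}.
Common ancestors: {D}.
The only common ancestor is D, so it is the merge base.

D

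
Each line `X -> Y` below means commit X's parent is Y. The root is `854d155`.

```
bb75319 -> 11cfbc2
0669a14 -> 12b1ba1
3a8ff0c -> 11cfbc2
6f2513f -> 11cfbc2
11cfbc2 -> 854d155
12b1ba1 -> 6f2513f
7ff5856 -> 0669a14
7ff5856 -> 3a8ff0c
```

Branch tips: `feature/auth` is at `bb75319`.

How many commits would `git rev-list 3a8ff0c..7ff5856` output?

Reachable from 7ff5856: {0669a14, 11cfbc2, 12b1ba1, 3a8ff0c, 6f2513f, 7ff5856, 854d155}.
Reachable from 3a8ff0c: {11cfbc2, 3a8ff0c, 854d155}.
In 7ff5856's history but not 3a8ff0c's: {0669a14, 12b1ba1, 6f2513f, 7ff5856} — 4 commits.

4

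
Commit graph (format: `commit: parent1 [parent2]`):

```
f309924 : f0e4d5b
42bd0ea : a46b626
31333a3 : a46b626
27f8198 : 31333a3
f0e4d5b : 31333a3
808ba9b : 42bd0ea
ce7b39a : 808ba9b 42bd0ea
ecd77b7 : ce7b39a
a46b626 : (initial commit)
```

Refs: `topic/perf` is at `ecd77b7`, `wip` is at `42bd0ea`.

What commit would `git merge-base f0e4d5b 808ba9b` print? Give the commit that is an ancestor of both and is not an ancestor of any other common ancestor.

Ancestors of f0e4d5b: {31333a3, a46b626, f0e4d5b}.
Ancestors of 808ba9b: {42bd0ea, 808ba9b, a46b626}.
Common ancestors: {a46b626}.
The only common ancestor is a46b626, so it is the merge base.

a46b626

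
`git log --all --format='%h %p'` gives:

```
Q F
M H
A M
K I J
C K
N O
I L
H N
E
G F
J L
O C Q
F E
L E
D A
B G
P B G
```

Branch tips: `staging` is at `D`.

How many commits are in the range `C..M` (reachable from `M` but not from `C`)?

6

Reachable from M: {C, E, F, H, I, J, K, L, M, N, O, Q}.
Reachable from C: {C, E, I, J, K, L}.
In M's history but not C's: {F, H, M, N, O, Q} — 6 commits.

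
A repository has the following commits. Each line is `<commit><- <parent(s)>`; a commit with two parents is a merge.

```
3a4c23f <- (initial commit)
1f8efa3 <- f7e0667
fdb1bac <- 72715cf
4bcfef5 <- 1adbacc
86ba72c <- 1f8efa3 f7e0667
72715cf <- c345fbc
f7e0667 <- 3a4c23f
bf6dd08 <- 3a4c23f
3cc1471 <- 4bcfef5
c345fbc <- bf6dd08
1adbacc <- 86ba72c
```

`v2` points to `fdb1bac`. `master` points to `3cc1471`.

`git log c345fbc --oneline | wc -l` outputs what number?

3

Walking parent pointers from c345fbc: reachable set = {3a4c23f, bf6dd08, c345fbc}.
That is 3 commits.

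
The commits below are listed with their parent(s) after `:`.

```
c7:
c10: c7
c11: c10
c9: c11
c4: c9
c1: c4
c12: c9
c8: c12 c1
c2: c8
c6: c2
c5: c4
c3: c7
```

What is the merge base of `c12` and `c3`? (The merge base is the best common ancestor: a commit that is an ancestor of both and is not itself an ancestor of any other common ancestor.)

Ancestors of c12: {c10, c11, c12, c7, c9}.
Ancestors of c3: {c3, c7}.
Common ancestors: {c7}.
The only common ancestor is c7, so it is the merge base.

c7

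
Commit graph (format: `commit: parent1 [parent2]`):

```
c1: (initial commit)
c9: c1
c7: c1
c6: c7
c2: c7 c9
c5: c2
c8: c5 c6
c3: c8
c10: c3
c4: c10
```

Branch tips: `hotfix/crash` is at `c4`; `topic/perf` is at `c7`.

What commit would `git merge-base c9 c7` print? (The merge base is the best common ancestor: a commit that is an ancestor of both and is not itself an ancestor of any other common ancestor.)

Ancestors of c9: {c1, c9}.
Ancestors of c7: {c1, c7}.
Common ancestors: {c1}.
The only common ancestor is c1, so it is the merge base.

c1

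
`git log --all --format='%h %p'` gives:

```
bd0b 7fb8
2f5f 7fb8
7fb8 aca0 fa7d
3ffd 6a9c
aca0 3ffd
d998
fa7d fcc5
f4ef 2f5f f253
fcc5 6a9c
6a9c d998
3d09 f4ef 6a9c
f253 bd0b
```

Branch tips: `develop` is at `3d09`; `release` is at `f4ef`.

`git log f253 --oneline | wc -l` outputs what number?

9

Walking parent pointers from f253: reachable set = {3ffd, 6a9c, 7fb8, aca0, bd0b, d998, f253, fa7d, fcc5}.
That is 9 commits.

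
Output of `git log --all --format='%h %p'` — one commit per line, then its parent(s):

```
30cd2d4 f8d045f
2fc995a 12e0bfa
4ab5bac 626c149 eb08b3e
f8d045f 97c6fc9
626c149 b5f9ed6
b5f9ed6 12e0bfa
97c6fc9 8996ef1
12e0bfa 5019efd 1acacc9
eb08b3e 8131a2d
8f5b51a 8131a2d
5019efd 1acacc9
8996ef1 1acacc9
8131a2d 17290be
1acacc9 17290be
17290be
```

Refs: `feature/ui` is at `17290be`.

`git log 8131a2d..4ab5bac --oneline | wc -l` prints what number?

Reachable from 4ab5bac: {12e0bfa, 17290be, 1acacc9, 4ab5bac, 5019efd, 626c149, 8131a2d, b5f9ed6, eb08b3e}.
Reachable from 8131a2d: {17290be, 8131a2d}.
In 4ab5bac's history but not 8131a2d's: {12e0bfa, 1acacc9, 4ab5bac, 5019efd, 626c149, b5f9ed6, eb08b3e} — 7 commits.

7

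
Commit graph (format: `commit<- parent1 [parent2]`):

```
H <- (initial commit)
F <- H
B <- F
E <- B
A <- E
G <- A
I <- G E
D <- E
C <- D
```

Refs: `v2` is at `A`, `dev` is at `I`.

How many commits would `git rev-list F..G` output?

Reachable from G: {A, B, E, F, G, H}.
Reachable from F: {F, H}.
In G's history but not F's: {A, B, E, G} — 4 commits.

4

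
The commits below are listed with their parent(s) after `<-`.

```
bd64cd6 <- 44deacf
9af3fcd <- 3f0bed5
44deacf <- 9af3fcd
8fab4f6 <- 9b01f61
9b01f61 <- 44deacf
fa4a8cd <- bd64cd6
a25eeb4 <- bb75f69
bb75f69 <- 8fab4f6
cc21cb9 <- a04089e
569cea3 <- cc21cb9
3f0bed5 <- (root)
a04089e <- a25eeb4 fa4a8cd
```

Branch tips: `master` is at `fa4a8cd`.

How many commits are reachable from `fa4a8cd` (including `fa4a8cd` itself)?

Walking parent pointers from fa4a8cd: reachable set = {3f0bed5, 44deacf, 9af3fcd, bd64cd6, fa4a8cd}.
That is 5 commits.

5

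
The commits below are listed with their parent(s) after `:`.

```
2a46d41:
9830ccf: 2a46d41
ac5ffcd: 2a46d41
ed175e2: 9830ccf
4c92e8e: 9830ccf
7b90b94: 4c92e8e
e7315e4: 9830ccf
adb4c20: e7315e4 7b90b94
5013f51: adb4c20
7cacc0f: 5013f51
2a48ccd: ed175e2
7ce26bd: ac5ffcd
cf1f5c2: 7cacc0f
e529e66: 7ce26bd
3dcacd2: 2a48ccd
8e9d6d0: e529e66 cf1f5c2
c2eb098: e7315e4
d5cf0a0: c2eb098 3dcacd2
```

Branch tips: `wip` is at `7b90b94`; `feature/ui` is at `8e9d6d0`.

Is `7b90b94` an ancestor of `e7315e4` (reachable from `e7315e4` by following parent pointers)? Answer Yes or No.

Ancestors of e7315e4: {2a46d41, 9830ccf, e7315e4}.
7b90b94 is not in that set, so it is not an ancestor of e7315e4.

No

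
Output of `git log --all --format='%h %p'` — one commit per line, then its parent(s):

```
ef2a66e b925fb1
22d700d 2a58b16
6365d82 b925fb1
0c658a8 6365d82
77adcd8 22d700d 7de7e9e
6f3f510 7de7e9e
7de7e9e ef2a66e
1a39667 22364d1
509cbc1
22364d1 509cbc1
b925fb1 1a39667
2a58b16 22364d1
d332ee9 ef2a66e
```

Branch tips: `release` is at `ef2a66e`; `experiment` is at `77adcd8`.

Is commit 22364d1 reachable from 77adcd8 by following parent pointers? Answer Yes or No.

Ancestors of 77adcd8 (commits reachable by following parents): {1a39667, 22364d1, 22d700d, 2a58b16, 509cbc1, 77adcd8, 7de7e9e, b925fb1, ef2a66e}.
22364d1 is in that set, so it is an ancestor of 77adcd8.

Yes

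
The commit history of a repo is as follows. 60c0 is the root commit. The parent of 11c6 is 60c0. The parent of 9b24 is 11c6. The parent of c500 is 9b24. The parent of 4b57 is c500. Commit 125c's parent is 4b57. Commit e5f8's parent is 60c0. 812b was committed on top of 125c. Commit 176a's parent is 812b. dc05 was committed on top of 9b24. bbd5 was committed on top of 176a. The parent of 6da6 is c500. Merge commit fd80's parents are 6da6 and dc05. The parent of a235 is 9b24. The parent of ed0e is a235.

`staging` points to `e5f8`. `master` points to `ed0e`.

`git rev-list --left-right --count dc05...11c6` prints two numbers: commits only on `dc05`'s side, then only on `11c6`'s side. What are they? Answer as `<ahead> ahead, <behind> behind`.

2 ahead, 0 behind

Reachable from dc05: {11c6, 60c0, 9b24, dc05}.
Reachable from 11c6: {11c6, 60c0}.
Only in dc05's history (ahead): {9b24, dc05} — 2.
Only in 11c6's history (behind): {} — 0.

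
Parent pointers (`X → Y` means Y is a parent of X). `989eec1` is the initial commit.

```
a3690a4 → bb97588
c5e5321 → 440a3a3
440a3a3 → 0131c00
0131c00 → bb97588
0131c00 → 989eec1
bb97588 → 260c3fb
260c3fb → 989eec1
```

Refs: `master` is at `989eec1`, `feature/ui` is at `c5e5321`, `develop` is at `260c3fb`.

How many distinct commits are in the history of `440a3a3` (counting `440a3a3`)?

Walking parent pointers from 440a3a3: reachable set = {0131c00, 260c3fb, 440a3a3, 989eec1, bb97588}.
That is 5 commits.

5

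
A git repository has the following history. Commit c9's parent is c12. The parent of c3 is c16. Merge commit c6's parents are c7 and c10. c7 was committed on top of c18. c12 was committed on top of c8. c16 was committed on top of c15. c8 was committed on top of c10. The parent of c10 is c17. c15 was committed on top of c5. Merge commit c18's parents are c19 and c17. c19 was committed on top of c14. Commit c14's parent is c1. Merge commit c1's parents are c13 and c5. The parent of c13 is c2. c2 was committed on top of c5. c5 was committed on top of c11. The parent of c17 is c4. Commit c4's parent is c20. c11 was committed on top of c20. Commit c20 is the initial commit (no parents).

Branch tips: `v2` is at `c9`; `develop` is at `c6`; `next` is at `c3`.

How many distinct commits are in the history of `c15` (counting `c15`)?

4

Walking parent pointers from c15: reachable set = {c11, c15, c20, c5}.
That is 4 commits.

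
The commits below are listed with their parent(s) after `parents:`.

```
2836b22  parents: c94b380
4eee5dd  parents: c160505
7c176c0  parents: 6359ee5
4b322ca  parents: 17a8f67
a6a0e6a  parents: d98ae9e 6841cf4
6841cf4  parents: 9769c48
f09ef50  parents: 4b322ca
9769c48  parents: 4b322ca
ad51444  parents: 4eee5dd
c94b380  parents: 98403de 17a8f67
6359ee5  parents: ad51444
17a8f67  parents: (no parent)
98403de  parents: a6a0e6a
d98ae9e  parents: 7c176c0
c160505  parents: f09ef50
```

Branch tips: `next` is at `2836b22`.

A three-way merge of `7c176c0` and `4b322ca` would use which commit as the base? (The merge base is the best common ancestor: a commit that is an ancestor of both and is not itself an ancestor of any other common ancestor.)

4b322ca

Ancestors of 7c176c0: {17a8f67, 4b322ca, 4eee5dd, 6359ee5, 7c176c0, ad51444, c160505, f09ef50}.
Ancestors of 4b322ca: {17a8f67, 4b322ca}.
Common ancestors: {17a8f67, 4b322ca}.
Among these, 4b322ca is not an ancestor of any other common ancestor — it is the merge base.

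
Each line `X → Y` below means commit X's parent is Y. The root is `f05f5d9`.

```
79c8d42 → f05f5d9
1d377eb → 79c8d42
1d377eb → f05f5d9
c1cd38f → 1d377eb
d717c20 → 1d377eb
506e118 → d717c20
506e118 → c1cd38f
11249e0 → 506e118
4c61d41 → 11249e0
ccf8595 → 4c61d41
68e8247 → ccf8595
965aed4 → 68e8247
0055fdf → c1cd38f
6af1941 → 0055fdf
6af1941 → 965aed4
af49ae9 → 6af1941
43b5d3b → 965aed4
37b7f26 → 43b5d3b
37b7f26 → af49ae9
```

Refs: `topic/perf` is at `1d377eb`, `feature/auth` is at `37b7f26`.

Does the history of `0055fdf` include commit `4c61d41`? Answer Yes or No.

No

Ancestors of 0055fdf: {0055fdf, 1d377eb, 79c8d42, c1cd38f, f05f5d9}.
4c61d41 is not in that set, so it is not an ancestor of 0055fdf.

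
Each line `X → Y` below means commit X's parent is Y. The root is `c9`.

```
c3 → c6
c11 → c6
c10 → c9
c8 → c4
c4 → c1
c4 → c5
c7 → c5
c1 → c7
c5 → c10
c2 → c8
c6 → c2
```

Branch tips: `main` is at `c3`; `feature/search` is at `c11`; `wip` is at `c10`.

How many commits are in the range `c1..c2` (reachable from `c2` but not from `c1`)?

Reachable from c2: {c1, c10, c2, c4, c5, c7, c8, c9}.
Reachable from c1: {c1, c10, c5, c7, c9}.
In c2's history but not c1's: {c2, c4, c8} — 3 commits.

3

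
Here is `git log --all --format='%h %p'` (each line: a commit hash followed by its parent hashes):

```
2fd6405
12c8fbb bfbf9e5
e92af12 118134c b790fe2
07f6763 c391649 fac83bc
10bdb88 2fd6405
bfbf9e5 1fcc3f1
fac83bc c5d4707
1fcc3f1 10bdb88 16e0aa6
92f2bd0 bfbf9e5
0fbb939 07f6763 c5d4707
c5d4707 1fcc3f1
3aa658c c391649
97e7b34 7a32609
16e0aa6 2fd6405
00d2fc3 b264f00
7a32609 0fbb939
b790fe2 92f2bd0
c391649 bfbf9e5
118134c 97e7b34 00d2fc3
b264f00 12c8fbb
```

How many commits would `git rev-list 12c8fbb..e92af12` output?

13

Reachable from e92af12: {00d2fc3, 07f6763, 0fbb939, 10bdb88, 118134c, 12c8fbb, 16e0aa6, 1fcc3f1, 2fd6405, 7a32609, 92f2bd0, 97e7b34, b264f00, b790fe2, bfbf9e5, c391649, c5d4707, e92af12, fac83bc}.
Reachable from 12c8fbb: {10bdb88, 12c8fbb, 16e0aa6, 1fcc3f1, 2fd6405, bfbf9e5}.
In e92af12's history but not 12c8fbb's: {00d2fc3, 07f6763, 0fbb939, 118134c, 7a32609, 92f2bd0, 97e7b34, b264f00, b790fe2, c391649, c5d4707, e92af12, fac83bc} — 13 commits.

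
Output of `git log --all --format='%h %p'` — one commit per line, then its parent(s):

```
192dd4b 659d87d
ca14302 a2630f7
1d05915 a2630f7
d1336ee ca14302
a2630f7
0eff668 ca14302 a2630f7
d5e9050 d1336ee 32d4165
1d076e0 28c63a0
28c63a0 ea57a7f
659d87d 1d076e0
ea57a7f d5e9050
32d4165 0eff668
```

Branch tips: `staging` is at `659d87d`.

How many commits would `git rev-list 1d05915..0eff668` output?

2

Reachable from 0eff668: {0eff668, a2630f7, ca14302}.
Reachable from 1d05915: {1d05915, a2630f7}.
In 0eff668's history but not 1d05915's: {0eff668, ca14302} — 2 commits.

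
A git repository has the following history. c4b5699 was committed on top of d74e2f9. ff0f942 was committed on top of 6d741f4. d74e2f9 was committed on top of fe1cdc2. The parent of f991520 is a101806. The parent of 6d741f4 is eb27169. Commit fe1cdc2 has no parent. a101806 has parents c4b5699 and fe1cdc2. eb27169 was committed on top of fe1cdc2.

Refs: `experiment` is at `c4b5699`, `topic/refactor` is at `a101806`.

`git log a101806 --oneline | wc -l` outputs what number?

Walking parent pointers from a101806: reachable set = {a101806, c4b5699, d74e2f9, fe1cdc2}.
That is 4 commits.

4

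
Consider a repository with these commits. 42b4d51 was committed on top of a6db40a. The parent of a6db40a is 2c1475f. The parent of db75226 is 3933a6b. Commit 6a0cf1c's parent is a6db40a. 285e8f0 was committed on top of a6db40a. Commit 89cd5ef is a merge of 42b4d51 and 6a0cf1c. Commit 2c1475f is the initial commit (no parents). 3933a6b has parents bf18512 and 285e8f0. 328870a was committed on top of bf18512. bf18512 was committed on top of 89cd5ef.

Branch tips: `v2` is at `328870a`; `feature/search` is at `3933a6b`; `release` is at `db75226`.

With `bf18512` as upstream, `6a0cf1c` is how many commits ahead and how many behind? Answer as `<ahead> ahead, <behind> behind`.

Reachable from 6a0cf1c: {2c1475f, 6a0cf1c, a6db40a}.
Reachable from bf18512: {2c1475f, 42b4d51, 6a0cf1c, 89cd5ef, a6db40a, bf18512}.
Only in 6a0cf1c's history (ahead): {} — 0.
Only in bf18512's history (behind): {42b4d51, 89cd5ef, bf18512} — 3.

0 ahead, 3 behind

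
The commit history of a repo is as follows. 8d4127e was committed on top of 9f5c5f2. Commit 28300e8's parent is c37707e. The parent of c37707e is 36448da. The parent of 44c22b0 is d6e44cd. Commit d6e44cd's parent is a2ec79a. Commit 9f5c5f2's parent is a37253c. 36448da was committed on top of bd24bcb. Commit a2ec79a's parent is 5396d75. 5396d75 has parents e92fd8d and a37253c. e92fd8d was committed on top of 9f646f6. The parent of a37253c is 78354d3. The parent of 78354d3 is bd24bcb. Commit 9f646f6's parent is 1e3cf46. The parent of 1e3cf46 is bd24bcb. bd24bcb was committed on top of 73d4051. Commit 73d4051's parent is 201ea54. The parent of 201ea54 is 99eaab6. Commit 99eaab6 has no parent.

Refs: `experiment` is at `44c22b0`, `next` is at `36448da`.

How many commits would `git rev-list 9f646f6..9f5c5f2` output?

Reachable from 9f5c5f2: {201ea54, 73d4051, 78354d3, 99eaab6, 9f5c5f2, a37253c, bd24bcb}.
Reachable from 9f646f6: {1e3cf46, 201ea54, 73d4051, 99eaab6, 9f646f6, bd24bcb}.
In 9f5c5f2's history but not 9f646f6's: {78354d3, 9f5c5f2, a37253c} — 3 commits.

3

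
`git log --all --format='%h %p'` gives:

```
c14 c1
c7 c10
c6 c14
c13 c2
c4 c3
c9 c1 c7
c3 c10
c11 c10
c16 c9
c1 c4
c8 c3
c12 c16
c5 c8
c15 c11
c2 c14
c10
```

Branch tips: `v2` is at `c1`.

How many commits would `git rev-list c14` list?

5

Walking parent pointers from c14: reachable set = {c1, c10, c14, c3, c4}.
That is 5 commits.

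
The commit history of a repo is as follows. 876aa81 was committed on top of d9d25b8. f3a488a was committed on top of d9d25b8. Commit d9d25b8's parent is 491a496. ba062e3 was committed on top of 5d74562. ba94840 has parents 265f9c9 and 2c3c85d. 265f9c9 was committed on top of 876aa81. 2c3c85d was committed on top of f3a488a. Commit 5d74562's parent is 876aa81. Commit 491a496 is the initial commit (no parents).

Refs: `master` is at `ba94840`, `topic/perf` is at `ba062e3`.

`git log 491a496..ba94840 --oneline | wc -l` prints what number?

6

Reachable from ba94840: {265f9c9, 2c3c85d, 491a496, 876aa81, ba94840, d9d25b8, f3a488a}.
Reachable from 491a496: {491a496}.
In ba94840's history but not 491a496's: {265f9c9, 2c3c85d, 876aa81, ba94840, d9d25b8, f3a488a} — 6 commits.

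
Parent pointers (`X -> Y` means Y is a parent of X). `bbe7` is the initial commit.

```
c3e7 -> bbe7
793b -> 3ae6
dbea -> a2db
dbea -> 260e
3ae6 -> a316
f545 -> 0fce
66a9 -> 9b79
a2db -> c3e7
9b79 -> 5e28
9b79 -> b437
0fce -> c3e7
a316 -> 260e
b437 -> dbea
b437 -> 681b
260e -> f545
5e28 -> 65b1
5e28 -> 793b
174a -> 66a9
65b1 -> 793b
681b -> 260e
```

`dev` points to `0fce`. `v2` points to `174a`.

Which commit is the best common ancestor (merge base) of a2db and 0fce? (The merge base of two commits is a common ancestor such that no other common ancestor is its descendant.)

c3e7

Ancestors of a2db: {a2db, bbe7, c3e7}.
Ancestors of 0fce: {0fce, bbe7, c3e7}.
Common ancestors: {bbe7, c3e7}.
Among these, c3e7 is not an ancestor of any other common ancestor — it is the merge base.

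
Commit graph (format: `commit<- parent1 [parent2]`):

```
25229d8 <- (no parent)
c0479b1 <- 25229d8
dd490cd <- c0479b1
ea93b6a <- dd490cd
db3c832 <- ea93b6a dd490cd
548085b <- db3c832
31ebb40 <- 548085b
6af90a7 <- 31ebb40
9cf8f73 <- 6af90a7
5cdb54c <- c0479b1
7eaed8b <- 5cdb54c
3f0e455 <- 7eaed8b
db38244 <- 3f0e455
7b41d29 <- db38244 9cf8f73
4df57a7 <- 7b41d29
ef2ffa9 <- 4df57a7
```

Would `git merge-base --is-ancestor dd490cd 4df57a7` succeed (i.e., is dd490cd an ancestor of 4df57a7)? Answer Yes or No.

Ancestors of 4df57a7 (commits reachable by following parents): {25229d8, 31ebb40, 3f0e455, 4df57a7, 548085b, 5cdb54c, 6af90a7, 7b41d29, 7eaed8b, 9cf8f73, c0479b1, db38244, db3c832, dd490cd, ea93b6a}.
dd490cd is in that set, so it is an ancestor of 4df57a7.

Yes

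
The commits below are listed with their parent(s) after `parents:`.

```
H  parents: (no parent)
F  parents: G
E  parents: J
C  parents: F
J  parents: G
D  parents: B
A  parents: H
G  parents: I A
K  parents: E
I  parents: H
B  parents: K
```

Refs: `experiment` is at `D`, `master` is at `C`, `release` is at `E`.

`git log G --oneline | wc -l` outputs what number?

4

Walking parent pointers from G: reachable set = {A, G, H, I}.
That is 4 commits.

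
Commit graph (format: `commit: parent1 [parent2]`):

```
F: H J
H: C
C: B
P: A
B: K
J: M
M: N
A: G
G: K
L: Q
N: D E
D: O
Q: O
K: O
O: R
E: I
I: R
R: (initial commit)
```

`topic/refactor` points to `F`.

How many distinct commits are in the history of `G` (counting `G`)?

4

Walking parent pointers from G: reachable set = {G, K, O, R}.
That is 4 commits.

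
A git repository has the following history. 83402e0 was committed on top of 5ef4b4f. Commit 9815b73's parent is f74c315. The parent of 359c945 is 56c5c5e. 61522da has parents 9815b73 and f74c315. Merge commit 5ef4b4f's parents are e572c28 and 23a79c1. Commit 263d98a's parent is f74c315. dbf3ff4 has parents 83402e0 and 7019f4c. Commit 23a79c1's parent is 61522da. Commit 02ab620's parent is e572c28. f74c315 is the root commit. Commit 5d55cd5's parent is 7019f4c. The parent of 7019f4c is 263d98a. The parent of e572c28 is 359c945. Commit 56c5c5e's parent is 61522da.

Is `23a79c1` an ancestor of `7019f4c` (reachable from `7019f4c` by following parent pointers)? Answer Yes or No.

No

Ancestors of 7019f4c: {263d98a, 7019f4c, f74c315}.
23a79c1 is not in that set, so it is not an ancestor of 7019f4c.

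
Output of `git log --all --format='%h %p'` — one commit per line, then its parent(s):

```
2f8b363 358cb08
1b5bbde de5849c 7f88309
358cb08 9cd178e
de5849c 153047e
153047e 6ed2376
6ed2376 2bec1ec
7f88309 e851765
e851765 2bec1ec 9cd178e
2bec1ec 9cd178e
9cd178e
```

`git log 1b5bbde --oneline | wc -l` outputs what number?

8

Walking parent pointers from 1b5bbde: reachable set = {153047e, 1b5bbde, 2bec1ec, 6ed2376, 7f88309, 9cd178e, de5849c, e851765}.
That is 8 commits.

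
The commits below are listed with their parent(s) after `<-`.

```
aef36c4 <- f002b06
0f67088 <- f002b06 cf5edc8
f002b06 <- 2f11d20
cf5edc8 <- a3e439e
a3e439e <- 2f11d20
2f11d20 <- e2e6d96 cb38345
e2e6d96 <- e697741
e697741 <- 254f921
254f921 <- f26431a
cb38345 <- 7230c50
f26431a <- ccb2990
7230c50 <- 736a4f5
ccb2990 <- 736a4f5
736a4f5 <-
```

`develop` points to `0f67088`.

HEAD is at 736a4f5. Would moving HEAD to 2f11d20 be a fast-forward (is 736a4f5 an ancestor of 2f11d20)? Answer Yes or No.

A fast-forward from 736a4f5 to 2f11d20 is possible iff 736a4f5 is an ancestor of 2f11d20.
Ancestors of 2f11d20: {254f921, 2f11d20, 7230c50, 736a4f5, cb38345, ccb2990, e2e6d96, e697741, f26431a}.
736a4f5 is among them, so fast-forward is possible.

Yes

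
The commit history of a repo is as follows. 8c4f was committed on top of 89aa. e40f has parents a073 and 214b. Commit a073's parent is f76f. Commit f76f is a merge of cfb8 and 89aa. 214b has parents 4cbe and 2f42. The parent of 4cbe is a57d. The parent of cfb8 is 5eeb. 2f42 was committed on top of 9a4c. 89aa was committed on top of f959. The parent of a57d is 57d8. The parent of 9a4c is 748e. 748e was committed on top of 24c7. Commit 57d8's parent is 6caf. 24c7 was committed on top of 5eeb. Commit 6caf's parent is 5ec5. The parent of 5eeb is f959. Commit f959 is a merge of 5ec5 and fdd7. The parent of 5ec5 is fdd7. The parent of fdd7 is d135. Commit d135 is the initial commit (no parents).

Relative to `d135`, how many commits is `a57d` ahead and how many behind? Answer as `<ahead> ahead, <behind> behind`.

5 ahead, 0 behind

Reachable from a57d: {57d8, 5ec5, 6caf, a57d, d135, fdd7}.
Reachable from d135: {d135}.
Only in a57d's history (ahead): {57d8, 5ec5, 6caf, a57d, fdd7} — 5.
Only in d135's history (behind): {} — 0.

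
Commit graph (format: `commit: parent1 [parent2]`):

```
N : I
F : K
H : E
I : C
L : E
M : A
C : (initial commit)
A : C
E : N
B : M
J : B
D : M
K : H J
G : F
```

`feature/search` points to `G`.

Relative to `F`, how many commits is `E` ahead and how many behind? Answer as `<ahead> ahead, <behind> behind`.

Reachable from E: {C, E, I, N}.
Reachable from F: {A, B, C, E, F, H, I, J, K, M, N}.
Only in E's history (ahead): {} — 0.
Only in F's history (behind): {A, B, F, H, J, K, M} — 7.

0 ahead, 7 behind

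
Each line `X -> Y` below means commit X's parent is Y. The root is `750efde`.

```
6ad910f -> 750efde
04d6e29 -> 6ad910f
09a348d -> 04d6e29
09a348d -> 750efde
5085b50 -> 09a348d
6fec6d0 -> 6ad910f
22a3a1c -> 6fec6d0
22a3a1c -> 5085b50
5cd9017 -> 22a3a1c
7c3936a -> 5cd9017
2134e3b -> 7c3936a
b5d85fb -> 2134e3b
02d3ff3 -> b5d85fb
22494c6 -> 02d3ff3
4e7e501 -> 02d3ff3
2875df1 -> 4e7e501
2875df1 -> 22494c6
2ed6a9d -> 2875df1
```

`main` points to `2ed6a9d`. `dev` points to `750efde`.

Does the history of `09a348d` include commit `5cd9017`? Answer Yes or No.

Ancestors of 09a348d: {04d6e29, 09a348d, 6ad910f, 750efde}.
5cd9017 is not in that set, so it is not an ancestor of 09a348d.

No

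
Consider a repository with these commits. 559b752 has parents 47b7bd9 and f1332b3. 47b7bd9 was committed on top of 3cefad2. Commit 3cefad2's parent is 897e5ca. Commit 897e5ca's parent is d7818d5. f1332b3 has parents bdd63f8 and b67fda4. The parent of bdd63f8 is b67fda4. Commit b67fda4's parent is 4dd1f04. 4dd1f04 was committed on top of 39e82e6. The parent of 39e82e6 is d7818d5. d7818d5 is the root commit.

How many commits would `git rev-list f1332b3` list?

6

Walking parent pointers from f1332b3: reachable set = {39e82e6, 4dd1f04, b67fda4, bdd63f8, d7818d5, f1332b3}.
That is 6 commits.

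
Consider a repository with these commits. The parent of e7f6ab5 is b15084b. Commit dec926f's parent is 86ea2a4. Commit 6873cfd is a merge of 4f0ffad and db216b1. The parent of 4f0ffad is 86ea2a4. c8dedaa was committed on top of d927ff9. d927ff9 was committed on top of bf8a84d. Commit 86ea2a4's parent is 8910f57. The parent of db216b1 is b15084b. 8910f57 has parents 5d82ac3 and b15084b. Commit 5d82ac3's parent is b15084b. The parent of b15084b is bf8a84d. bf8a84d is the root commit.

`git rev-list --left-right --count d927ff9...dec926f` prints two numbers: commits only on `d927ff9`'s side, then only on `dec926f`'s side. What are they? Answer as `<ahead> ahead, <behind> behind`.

1 ahead, 5 behind

Reachable from d927ff9: {bf8a84d, d927ff9}.
Reachable from dec926f: {5d82ac3, 86ea2a4, 8910f57, b15084b, bf8a84d, dec926f}.
Only in d927ff9's history (ahead): {d927ff9} — 1.
Only in dec926f's history (behind): {5d82ac3, 86ea2a4, 8910f57, b15084b, dec926f} — 5.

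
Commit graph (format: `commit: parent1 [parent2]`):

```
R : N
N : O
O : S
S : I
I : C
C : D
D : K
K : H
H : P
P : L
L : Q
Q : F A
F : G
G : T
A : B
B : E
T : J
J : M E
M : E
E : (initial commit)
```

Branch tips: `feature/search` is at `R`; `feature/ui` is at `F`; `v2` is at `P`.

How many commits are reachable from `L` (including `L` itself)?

Walking parent pointers from L: reachable set = {A, B, E, F, G, J, L, M, Q, T}.
That is 10 commits.

10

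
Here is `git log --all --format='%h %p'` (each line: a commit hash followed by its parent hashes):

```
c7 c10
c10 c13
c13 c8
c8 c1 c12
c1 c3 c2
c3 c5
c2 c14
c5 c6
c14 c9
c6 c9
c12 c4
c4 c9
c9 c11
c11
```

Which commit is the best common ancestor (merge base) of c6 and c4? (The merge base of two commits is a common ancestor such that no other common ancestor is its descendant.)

Ancestors of c6: {c11, c6, c9}.
Ancestors of c4: {c11, c4, c9}.
Common ancestors: {c11, c9}.
Among these, c9 is not an ancestor of any other common ancestor — it is the merge base.

c9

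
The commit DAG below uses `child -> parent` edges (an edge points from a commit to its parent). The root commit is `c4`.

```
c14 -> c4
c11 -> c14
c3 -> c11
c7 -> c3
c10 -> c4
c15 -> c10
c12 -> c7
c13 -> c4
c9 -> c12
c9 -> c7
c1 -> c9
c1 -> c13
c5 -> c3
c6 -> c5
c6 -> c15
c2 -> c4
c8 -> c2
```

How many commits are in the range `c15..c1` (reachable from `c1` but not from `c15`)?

Reachable from c1: {c1, c11, c12, c13, c14, c3, c4, c7, c9}.
Reachable from c15: {c10, c15, c4}.
In c1's history but not c15's: {c1, c11, c12, c13, c14, c3, c7, c9} — 8 commits.

8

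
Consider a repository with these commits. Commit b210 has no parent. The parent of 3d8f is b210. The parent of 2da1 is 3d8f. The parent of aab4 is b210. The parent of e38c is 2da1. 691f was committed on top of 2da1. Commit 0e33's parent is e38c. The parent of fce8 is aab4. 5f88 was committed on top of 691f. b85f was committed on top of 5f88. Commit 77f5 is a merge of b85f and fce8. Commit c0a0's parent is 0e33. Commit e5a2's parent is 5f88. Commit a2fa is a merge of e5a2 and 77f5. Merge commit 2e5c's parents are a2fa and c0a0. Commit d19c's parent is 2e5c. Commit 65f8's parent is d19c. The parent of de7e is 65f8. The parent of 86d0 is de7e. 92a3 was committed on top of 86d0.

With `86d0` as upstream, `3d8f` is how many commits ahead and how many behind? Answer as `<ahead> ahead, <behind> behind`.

0 ahead, 17 behind

Reachable from 3d8f: {3d8f, b210}.
Reachable from 86d0: {0e33, 2da1, 2e5c, 3d8f, 5f88, 65f8, 691f, 77f5, 86d0, a2fa, aab4, b210, b85f, c0a0, d19c, de7e, e38c, e5a2, fce8}.
Only in 3d8f's history (ahead): {} — 0.
Only in 86d0's history (behind): {0e33, 2da1, 2e5c, 5f88, 65f8, 691f, 77f5, 86d0, a2fa, aab4, b85f, c0a0, d19c, de7e, e38c, e5a2, fce8} — 17.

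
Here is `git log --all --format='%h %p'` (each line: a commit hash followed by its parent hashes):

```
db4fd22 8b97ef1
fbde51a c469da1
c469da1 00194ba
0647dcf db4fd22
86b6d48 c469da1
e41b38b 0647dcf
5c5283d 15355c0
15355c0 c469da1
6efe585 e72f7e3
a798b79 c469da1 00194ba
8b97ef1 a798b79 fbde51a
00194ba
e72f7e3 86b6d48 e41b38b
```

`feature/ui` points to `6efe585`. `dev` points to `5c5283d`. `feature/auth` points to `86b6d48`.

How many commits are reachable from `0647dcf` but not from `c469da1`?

Reachable from 0647dcf: {00194ba, 0647dcf, 8b97ef1, a798b79, c469da1, db4fd22, fbde51a}.
Reachable from c469da1: {00194ba, c469da1}.
In 0647dcf's history but not c469da1's: {0647dcf, 8b97ef1, a798b79, db4fd22, fbde51a} — 5 commits.

5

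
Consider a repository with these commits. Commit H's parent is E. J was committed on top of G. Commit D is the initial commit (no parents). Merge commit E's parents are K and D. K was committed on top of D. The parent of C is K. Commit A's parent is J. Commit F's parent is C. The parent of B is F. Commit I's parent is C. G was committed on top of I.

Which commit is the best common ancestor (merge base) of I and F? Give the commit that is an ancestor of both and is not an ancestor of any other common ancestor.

Ancestors of I: {C, D, I, K}.
Ancestors of F: {C, D, F, K}.
Common ancestors: {C, D, K}.
Among these, C is not an ancestor of any other common ancestor — it is the merge base.

C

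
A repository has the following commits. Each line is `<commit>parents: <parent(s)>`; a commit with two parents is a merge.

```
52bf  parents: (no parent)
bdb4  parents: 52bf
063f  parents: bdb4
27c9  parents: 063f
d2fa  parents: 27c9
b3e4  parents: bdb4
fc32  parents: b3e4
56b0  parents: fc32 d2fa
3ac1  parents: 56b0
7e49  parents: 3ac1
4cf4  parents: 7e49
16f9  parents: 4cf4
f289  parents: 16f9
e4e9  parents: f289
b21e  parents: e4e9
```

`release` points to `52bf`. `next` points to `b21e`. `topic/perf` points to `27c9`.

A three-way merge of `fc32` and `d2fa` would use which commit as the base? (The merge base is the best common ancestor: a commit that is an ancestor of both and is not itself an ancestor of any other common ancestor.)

Ancestors of fc32: {52bf, b3e4, bdb4, fc32}.
Ancestors of d2fa: {063f, 27c9, 52bf, bdb4, d2fa}.
Common ancestors: {52bf, bdb4}.
Among these, bdb4 is not an ancestor of any other common ancestor — it is the merge base.

bdb4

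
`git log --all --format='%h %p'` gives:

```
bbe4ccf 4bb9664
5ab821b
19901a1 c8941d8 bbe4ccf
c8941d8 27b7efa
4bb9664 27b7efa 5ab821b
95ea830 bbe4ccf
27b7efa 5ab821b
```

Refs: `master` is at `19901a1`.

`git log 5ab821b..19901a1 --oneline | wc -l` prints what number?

5

Reachable from 19901a1: {19901a1, 27b7efa, 4bb9664, 5ab821b, bbe4ccf, c8941d8}.
Reachable from 5ab821b: {5ab821b}.
In 19901a1's history but not 5ab821b's: {19901a1, 27b7efa, 4bb9664, bbe4ccf, c8941d8} — 5 commits.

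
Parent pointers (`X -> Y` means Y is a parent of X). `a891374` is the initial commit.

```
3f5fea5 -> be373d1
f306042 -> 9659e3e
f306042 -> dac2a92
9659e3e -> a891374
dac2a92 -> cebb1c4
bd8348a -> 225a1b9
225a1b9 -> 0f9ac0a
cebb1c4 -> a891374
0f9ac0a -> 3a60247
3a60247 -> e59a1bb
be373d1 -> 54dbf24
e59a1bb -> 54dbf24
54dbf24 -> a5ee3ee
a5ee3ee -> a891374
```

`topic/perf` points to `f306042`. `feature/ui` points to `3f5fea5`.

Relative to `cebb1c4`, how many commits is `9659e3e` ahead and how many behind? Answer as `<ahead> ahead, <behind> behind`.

1 ahead, 1 behind

Reachable from 9659e3e: {9659e3e, a891374}.
Reachable from cebb1c4: {a891374, cebb1c4}.
Only in 9659e3e's history (ahead): {9659e3e} — 1.
Only in cebb1c4's history (behind): {cebb1c4} — 1.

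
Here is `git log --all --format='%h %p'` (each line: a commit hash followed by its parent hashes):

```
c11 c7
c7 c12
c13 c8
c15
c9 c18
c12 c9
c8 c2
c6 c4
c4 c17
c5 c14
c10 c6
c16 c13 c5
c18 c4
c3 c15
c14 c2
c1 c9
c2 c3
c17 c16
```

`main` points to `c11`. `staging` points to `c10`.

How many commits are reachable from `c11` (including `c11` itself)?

Walking parent pointers from c11: reachable set = {c11, c12, c13, c14, c15, c16, c17, c18, c2, c3, c4, c5, c7, c8, c9}.
That is 15 commits.

15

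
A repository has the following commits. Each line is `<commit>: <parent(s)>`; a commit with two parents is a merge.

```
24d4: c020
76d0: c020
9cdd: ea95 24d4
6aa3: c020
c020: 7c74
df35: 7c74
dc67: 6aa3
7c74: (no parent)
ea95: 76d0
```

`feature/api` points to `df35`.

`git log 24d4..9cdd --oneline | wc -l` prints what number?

Reachable from 9cdd: {24d4, 76d0, 7c74, 9cdd, c020, ea95}.
Reachable from 24d4: {24d4, 7c74, c020}.
In 9cdd's history but not 24d4's: {76d0, 9cdd, ea95} — 3 commits.

3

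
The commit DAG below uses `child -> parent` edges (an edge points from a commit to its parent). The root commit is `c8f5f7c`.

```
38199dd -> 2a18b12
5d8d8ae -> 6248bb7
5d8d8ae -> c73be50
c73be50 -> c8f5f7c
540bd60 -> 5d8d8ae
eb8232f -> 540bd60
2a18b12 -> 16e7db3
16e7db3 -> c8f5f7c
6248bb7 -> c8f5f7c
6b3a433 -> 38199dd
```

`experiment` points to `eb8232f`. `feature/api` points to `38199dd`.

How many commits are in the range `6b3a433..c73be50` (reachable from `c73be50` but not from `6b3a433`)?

Reachable from c73be50: {c73be50, c8f5f7c}.
Reachable from 6b3a433: {16e7db3, 2a18b12, 38199dd, 6b3a433, c8f5f7c}.
In c73be50's history but not 6b3a433's: {c73be50} — 1 commit.

1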